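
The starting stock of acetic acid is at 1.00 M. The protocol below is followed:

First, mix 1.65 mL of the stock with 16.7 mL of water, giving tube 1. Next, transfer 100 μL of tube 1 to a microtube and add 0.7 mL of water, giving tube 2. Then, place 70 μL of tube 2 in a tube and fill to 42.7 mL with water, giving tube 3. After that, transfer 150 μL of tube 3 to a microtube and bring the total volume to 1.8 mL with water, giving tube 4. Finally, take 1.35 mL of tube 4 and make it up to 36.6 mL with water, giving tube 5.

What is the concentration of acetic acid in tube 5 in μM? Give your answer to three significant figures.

Step 1: 1.65 mL + 16.7 mL = 18.35 mL total → factor 18.35/1.65 = 11.121
Step 2: 100 μL + 0.7 mL = 800 μL total → factor 800/100 = 8
Step 3: 70 μL brought to 42.7 mL → factor 42700/70 = 610
Step 4: 150 μL brought to 1.8 mL → factor 1800/150 = 12
Step 5: 1.35 mL brought to 36.6 mL → factor 36.6/1.35 = 27.111
Overall dilution factor = 11.121 × 8 × 610 × 12 × 27.111 = 1.7656 × 10^7
Final = 1.00 M / 1.7656 × 10^7 = 5.664 × 10^-8 M = 0.0566 μM

0.0566 μM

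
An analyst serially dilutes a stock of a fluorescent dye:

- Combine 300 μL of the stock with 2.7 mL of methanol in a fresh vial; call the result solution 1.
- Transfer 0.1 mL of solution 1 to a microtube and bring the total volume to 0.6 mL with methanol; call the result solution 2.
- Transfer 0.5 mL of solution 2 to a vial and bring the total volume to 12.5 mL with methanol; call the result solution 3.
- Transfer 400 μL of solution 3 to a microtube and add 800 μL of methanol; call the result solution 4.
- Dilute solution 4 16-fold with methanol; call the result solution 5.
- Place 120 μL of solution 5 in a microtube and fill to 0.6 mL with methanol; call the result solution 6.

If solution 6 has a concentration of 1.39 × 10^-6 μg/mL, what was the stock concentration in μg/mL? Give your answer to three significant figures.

Step 1: 300 μL + 2.7 mL = 3000 μL total → factor 3000/300 = 10
Step 2: 0.1 mL brought to 0.6 mL → factor 0.6/0.1 = 6
Step 3: 0.5 mL brought to 12.5 mL → factor 12.5/0.5 = 25
Step 4: 400 μL + 800 μL = 1200 μL total → factor 1200/400 = 3
Step 5: 16-fold → factor 16
Step 6: 120 μL brought to 0.6 mL → factor 600/120 = 5
Overall dilution factor = 10 × 6 × 25 × 3 × 16 × 5 = 3.6 × 10^5
Stock = 1.39 × 10^-6 μg/mL × 3.6 × 10^5 = 0.500 μg/mL

0.500 μg/mL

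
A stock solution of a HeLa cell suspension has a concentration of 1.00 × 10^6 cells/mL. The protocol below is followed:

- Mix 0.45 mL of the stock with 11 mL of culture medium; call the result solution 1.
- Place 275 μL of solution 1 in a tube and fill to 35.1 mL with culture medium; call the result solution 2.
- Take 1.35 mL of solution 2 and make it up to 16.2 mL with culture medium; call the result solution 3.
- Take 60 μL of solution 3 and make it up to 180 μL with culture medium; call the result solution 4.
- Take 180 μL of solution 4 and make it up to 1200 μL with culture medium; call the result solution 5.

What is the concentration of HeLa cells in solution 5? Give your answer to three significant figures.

1.28 cells/mL

Step 1: 0.45 mL + 11 mL = 11.45 mL total → factor 11.45/0.45 = 25.444
Step 2: 275 μL brought to 35.1 mL → factor 35100/275 = 127.64
Step 3: 1.35 mL brought to 16.2 mL → factor 16.2/1.35 = 12
Step 4: 60 μL brought to 180 μL → factor 180/60 = 3
Step 5: 180 μL brought to 1200 μL → factor 1200/180 = 6.6667
Overall dilution factor = 25.444 × 127.64 × 12 × 3 × 6.6667 = 7.7943 × 10^5
Final = 1.00 × 10^6 cells/mL / 7.7943 × 10^5 = 1.28 cells/mL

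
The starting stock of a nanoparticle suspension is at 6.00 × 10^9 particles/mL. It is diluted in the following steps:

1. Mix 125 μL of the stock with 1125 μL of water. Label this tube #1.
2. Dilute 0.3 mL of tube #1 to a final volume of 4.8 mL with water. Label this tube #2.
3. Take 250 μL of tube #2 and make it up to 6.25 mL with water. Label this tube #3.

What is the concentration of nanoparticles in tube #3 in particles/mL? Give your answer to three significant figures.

Step 1: 125 μL + 1125 μL = 1250 μL total → factor 1250/125 = 10
Step 2: 0.3 mL brought to 4.8 mL → factor 4.8/0.3 = 16
Step 3: 250 μL brought to 6.25 mL → factor 6250/250 = 25
Overall dilution factor = 10 × 16 × 25 = 4000
Final = 6.00 × 10^9 particles/mL / 4000 = 1.50 × 10^6 particles/mL

1.50 × 10^6 particles/mL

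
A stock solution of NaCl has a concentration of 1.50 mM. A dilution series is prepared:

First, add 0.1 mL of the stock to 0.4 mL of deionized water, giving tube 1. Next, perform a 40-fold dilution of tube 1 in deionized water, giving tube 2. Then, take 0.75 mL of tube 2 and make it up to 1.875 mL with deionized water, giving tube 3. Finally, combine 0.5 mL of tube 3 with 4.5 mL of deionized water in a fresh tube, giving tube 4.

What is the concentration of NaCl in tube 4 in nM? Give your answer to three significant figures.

Step 1: 0.1 mL + 0.4 mL = 0.5 mL total → factor 0.5/0.1 = 5
Step 2: 40-fold → factor 40
Step 3: 0.75 mL brought to 1.875 mL → factor 1.875/0.75 = 2.5
Step 4: 0.5 mL + 4.5 mL = 5 mL total → factor 5/0.5 = 10
Overall dilution factor = 5 × 40 × 2.5 × 10 = 5000
Final = 1.50 mM / 5000 = 0.0003000 mM = 300 nM

300 nM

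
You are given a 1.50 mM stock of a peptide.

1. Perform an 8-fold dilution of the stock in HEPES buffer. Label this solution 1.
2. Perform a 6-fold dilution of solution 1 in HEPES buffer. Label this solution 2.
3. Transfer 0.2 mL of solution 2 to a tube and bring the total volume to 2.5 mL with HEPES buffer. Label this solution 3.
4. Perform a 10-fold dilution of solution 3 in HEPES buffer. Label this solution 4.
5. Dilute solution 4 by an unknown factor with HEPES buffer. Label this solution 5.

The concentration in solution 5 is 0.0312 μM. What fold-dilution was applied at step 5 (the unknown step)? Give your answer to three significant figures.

Step 1: 8-fold → factor 8
Step 2: 6-fold → factor 6
Step 3: 0.2 mL brought to 2.5 mL → factor 2.5/0.2 = 12.5
Step 4: 10-fold → factor 10
Step 5: unknown factor x
Product of known-step factors = 6000
Overall factor = 1.50 mM / (0.0312 μM) = 48077
x = 48077 / 6000 = 8.01

8.01-fold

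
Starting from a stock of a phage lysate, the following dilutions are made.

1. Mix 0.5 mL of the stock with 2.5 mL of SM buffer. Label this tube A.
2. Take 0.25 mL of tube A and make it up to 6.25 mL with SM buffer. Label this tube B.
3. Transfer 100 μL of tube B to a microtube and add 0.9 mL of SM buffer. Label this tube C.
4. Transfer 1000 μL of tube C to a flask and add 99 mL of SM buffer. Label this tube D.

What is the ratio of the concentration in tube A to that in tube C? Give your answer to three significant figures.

250

Step 1: 0.5 mL + 2.5 mL = 3 mL total → factor 3/0.5 = 6
Step 2: 0.25 mL brought to 6.25 mL → factor 6.25/0.25 = 25
Step 3: 100 μL + 0.9 mL = 1000 μL total → factor 1000/100 = 10
Dilution factor to tube A = 6; to tube C = 1500
[tube A]/[tube C] = (factor to tube C)/(factor to tube A) = 1500/6 = 250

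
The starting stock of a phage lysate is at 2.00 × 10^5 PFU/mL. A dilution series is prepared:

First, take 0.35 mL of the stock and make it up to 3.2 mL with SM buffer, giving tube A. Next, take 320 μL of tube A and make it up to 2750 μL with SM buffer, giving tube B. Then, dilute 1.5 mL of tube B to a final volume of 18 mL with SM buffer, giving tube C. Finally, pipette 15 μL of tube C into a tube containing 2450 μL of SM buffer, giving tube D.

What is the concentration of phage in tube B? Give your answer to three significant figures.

2.55 × 10^3 PFU/mL

Step 1: 0.35 mL brought to 3.2 mL → factor 3.2/0.35 = 9.1429
Step 2: 320 μL brought to 2750 μL → factor 2750/320 = 8.5938
Dilution factor through tube B = 9.1429 × 8.5938 = 78.571
[tube B] = 2.00 × 10^5 PFU/mL / 78.571 = 2.55 × 10^3 PFU/mL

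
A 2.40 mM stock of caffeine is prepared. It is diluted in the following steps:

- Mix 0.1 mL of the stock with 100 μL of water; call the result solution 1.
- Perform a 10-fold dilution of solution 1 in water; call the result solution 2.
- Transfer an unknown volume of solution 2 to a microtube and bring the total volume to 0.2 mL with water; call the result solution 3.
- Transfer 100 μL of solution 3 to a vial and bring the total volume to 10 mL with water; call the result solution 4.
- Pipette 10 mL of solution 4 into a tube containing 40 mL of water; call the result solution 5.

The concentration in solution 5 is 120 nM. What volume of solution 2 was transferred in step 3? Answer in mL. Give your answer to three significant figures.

0.100 mL

Step 1: 0.1 mL + 100 μL = 0.2 mL total → factor 0.2/0.1 = 2
Step 2: 10-fold → factor 10
Step 3: v brought to 0.2 mL → factor = 0.2 mL/v
Step 4: 100 μL brought to 10 mL → factor 10000/100 = 100
Step 5: 10 mL + 40 mL = 50 mL total → factor 50/10 = 5
Product of known-step factors = 10000
Overall factor = 2.40 mM / (120 nM) = 20000
Step-3 factor = 20000 / 10000 = 2
v = 0.2 mL / 2 = 0.100 mL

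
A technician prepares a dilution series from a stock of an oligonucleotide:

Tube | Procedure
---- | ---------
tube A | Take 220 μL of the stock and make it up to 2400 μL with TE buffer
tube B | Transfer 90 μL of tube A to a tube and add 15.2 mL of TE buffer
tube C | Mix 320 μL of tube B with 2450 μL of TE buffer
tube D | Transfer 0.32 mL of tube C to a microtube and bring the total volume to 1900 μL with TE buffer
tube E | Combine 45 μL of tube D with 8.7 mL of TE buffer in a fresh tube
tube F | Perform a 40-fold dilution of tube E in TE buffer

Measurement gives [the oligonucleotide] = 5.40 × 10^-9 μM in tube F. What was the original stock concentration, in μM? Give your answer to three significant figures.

4.00 μM

Step 1: 220 μL brought to 2400 μL → factor 2400/220 = 10.909
Step 2: 90 μL + 15.2 mL = 15290 μL total → factor 15290/90 = 169.89
Step 3: 320 μL + 2450 μL = 2770 μL total → factor 2770/320 = 8.6562
Step 4: 0.32 mL brought to 1900 μL → factor 1.9/0.32 = 5.9375
Step 5: 45 μL + 8.7 mL = 8745 μL total → factor 8745/45 = 194.33
Step 6: 40-fold → factor 40
Overall dilution factor = 10.909 × 169.89 × 8.6562 × 5.9375 × 194.33 × 40 = 7.4045 × 10^8
Stock = 5.40 × 10^-9 μM × 7.4045 × 10^8 = 4.00 μM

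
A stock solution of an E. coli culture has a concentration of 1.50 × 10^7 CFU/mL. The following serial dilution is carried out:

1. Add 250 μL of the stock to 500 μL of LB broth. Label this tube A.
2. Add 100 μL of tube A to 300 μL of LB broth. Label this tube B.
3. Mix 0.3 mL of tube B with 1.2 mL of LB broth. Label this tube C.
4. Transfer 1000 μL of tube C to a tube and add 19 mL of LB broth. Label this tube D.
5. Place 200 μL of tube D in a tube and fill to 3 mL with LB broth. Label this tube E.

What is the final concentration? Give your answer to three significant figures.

Step 1: 250 μL + 500 μL = 750 μL total → factor 750/250 = 3
Step 2: 100 μL + 300 μL = 400 μL total → factor 400/100 = 4
Step 3: 0.3 mL + 1.2 mL = 1.5 mL total → factor 1.5/0.3 = 5
Step 4: 1000 μL + 19 mL = 20000 μL total → factor 20000/1000 = 20
Step 5: 200 μL brought to 3 mL → factor 3000/200 = 15
Overall dilution factor = 3 × 4 × 5 × 20 × 15 = 18000
Final = 1.50 × 10^7 CFU/mL / 18000 = 833 CFU/mL

833 CFU/mL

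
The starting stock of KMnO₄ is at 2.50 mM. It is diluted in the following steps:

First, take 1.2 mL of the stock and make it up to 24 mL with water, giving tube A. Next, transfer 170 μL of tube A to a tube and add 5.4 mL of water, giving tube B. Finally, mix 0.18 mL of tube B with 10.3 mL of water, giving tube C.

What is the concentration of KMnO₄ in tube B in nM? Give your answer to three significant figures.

3.82 × 10^3 nM

Step 1: 1.2 mL brought to 24 mL → factor 24/1.2 = 20
Step 2: 170 μL + 5.4 mL = 5570 μL total → factor 5570/170 = 32.765
Dilution factor through tube B = 20 × 32.765 = 655.29
[tube B] = 2.50 mM / 655.29 = 0.003815 mM = 3.82 × 10^3 nM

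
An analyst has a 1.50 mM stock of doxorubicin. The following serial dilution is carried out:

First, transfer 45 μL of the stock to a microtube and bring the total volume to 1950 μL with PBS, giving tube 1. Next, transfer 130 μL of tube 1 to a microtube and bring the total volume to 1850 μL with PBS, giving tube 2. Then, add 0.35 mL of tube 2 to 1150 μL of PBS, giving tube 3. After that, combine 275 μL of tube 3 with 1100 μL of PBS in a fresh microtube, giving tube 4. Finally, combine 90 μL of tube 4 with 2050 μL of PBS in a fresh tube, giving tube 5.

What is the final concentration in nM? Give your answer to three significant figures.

4.77 nM

Step 1: 45 μL brought to 1950 μL → factor 1950/45 = 43.333
Step 2: 130 μL brought to 1850 μL → factor 1850/130 = 14.231
Step 3: 0.35 mL + 1150 μL = 1.5 mL total → factor 1.5/0.35 = 4.2857
Step 4: 275 μL + 1100 μL = 1375 μL total → factor 1375/275 = 5
Step 5: 90 μL + 2050 μL = 2140 μL total → factor 2140/90 = 23.778
Overall dilution factor = 43.333 × 14.231 × 4.2857 × 5 × 23.778 = 3.1421 × 10^5
Final = 1.50 mM / 3.1421 × 10^5 = 4.774 × 10^-6 mM = 4.77 nM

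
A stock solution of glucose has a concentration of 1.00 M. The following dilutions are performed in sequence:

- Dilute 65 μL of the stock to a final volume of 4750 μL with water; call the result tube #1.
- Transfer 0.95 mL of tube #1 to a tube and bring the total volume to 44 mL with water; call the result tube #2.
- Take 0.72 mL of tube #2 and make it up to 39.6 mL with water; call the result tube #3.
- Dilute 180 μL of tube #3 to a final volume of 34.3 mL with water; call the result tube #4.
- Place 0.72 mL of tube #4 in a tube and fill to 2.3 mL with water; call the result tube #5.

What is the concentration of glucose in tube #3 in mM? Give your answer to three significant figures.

0.00537 mM

Step 1: 65 μL brought to 4750 μL → factor 4750/65 = 73.077
Step 2: 0.95 mL brought to 44 mL → factor 44/0.95 = 46.316
Step 3: 0.72 mL brought to 39.6 mL → factor 39.6/0.72 = 55
Dilution factor through tube #3 = 73.077 × 46.316 × 55 = 1.8615 × 10^5
[tube #3] = 1.00 M / 1.8615 × 10^5 = 5.372 × 10^-6 M = 0.00537 mM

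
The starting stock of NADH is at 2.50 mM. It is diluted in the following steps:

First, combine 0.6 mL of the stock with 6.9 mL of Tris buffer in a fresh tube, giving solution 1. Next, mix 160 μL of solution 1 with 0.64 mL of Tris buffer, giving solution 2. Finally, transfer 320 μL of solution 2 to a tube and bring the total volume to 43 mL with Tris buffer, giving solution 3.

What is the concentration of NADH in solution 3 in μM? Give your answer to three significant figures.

Step 1: 0.6 mL + 6.9 mL = 7.5 mL total → factor 7.5/0.6 = 12.5
Step 2: 160 μL + 0.64 mL = 800 μL total → factor 800/160 = 5
Step 3: 320 μL brought to 43 mL → factor 43000/320 = 134.38
Overall dilution factor = 12.5 × 5 × 134.38 = 8398.4
Final = 2.50 mM / 8398.4 = 0.0002977 mM = 0.298 μM

0.298 μM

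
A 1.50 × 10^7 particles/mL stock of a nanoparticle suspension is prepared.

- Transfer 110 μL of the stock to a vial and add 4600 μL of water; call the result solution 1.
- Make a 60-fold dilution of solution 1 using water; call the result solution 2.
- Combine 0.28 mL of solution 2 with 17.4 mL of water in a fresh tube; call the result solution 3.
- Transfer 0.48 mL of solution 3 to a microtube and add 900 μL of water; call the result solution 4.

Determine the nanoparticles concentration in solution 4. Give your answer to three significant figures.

Step 1: 110 μL + 4600 μL = 4710 μL total → factor 4710/110 = 42.818
Step 2: 60-fold → factor 60
Step 3: 0.28 mL + 17.4 mL = 17.68 mL total → factor 17.68/0.28 = 63.143
Step 4: 0.48 mL + 900 μL = 1.38 mL total → factor 1.38/0.48 = 2.875
Overall dilution factor = 42.818 × 60 × 63.143 × 2.875 = 4.6638 × 10^5
Final = 1.50 × 10^7 particles/mL / 4.6638 × 10^5 = 32.2 particles/mL

32.2 particles/mL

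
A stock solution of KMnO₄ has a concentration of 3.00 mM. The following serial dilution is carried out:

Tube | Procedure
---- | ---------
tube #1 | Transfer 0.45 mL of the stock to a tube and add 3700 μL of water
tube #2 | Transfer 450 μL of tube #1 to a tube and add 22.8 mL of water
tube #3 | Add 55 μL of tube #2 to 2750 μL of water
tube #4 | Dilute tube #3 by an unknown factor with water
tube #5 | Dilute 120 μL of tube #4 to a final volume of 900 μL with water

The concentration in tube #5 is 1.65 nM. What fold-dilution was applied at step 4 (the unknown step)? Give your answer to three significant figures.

9.98-fold

Step 1: 0.45 mL + 3700 μL = 4.15 mL total → factor 4.15/0.45 = 9.2222
Step 2: 450 μL + 22.8 mL = 23250 μL total → factor 23250/450 = 51.667
Step 3: 55 μL + 2750 μL = 2805 μL total → factor 2805/55 = 51
Step 4: unknown factor x
Step 5: 120 μL brought to 900 μL → factor 900/120 = 7.5
Product of known-step factors = 1.8225 × 10^5
Overall factor = 3.00 mM / (1.65 nM) = 1.8182 × 10^6
x = 1.8182 × 10^6 / 1.8225 × 10^5 = 9.98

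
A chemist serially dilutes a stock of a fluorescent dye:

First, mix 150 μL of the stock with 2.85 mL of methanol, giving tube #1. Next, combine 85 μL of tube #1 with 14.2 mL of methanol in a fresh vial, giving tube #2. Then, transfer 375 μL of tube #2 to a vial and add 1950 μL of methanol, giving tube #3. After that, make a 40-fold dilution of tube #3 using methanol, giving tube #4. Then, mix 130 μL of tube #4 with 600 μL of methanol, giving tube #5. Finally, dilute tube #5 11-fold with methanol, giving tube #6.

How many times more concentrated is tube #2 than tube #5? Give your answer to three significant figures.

Step 1: 150 μL + 2.85 mL = 3000 μL total → factor 3000/150 = 20
Step 2: 85 μL + 14.2 mL = 14285 μL total → factor 14285/85 = 168.06
Step 3: 375 μL + 1950 μL = 2325 μL total → factor 2325/375 = 6.2
Step 4: 40-fold → factor 40
Step 5: 130 μL + 600 μL = 730 μL total → factor 730/130 = 5.6154
Dilution factor to tube #2 = 3361.2; to tube #5 = 4.6808 × 10^6
[tube #2]/[tube #5] = (factor to tube #5)/(factor to tube #2) = 4.6808 × 10^6/3361.2 = 1.39 × 10^3

1.39 × 10^3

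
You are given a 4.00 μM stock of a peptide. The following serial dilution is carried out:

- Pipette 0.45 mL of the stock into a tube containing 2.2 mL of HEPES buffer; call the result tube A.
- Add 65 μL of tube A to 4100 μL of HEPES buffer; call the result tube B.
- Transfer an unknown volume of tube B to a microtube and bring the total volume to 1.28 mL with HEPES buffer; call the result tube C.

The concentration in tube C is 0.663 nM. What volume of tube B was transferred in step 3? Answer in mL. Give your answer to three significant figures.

0.0801 mL

Step 1: 0.45 mL + 2.2 mL = 2.65 mL total → factor 2.65/0.45 = 5.8889
Step 2: 65 μL + 4100 μL = 4165 μL total → factor 4165/65 = 64.077
Step 3: v brought to 1.28 mL → factor = 1.28 mL/v
Product of known-step factors = 377.34
Overall factor = 4.00 μM / (0.663 nM) = 6033.2
Step-3 factor = 6033.2 / 377.34 = 15.989
v = 1.28 mL / 15.989 = 0.0801 mL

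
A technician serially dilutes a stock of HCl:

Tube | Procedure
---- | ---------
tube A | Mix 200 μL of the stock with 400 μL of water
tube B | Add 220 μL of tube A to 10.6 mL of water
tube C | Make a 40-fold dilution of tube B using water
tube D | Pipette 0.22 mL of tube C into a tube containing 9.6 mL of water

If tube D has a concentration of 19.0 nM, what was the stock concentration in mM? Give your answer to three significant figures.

5.01 mM

Step 1: 200 μL + 400 μL = 600 μL total → factor 600/200 = 3
Step 2: 220 μL + 10.6 mL = 10820 μL total → factor 10820/220 = 49.182
Step 3: 40-fold → factor 40
Step 4: 0.22 mL + 9.6 mL = 9.82 mL total → factor 9.82/0.22 = 44.636
Overall dilution factor = 3 × 49.182 × 40 × 44.636 = 2.6344 × 10^5
Stock = 19.0 nM × 2.6344 × 10^5 = 5.005 × 10^6 nM = 5.01 mM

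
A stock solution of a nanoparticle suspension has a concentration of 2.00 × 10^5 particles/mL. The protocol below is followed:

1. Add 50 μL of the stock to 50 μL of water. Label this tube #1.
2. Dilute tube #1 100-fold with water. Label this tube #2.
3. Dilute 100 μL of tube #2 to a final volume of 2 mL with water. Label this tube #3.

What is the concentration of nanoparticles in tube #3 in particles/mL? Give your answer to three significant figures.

Step 1: 50 μL + 50 μL = 100 μL total → factor 100/50 = 2
Step 2: 100-fold → factor 100
Step 3: 100 μL brought to 2 mL → factor 2000/100 = 20
Overall dilution factor = 2 × 100 × 20 = 4000
Final = 2.00 × 10^5 particles/mL / 4000 = 50.0 particles/mL

50.0 particles/mL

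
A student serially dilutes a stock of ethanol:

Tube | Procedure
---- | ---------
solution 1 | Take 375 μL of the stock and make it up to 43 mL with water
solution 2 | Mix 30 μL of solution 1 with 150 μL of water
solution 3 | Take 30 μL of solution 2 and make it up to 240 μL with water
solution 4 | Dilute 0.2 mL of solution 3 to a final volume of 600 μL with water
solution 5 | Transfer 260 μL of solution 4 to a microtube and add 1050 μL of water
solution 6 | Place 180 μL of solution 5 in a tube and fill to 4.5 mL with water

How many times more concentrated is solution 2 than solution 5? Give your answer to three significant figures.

121

Step 1: 375 μL brought to 43 mL → factor 43000/375 = 114.67
Step 2: 30 μL + 150 μL = 180 μL total → factor 180/30 = 6
Step 3: 30 μL brought to 240 μL → factor 240/30 = 8
Step 4: 0.2 mL brought to 600 μL → factor 0.6/0.2 = 3
Step 5: 260 μL + 1050 μL = 1310 μL total → factor 1310/260 = 5.0385
Dilution factor to solution 2 = 688; to solution 5 = 83195
[solution 2]/[solution 5] = (factor to solution 5)/(factor to solution 2) = 83195/688 = 121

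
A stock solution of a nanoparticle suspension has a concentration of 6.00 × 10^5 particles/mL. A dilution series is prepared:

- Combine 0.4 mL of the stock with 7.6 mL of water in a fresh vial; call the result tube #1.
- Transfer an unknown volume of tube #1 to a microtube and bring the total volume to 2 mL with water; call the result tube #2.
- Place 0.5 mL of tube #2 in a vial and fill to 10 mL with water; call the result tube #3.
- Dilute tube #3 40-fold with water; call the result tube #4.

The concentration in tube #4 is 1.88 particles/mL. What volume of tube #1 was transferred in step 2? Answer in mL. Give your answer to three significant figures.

0.100 mL

Step 1: 0.4 mL + 7.6 mL = 8 mL total → factor 8/0.4 = 20
Step 2: v brought to 2 mL → factor = 2 mL/v
Step 3: 0.5 mL brought to 10 mL → factor 10/0.5 = 20
Step 4: 40-fold → factor 40
Product of known-step factors = 16000
Overall factor = 6.00 × 10^5 particles/mL / (1.88 particles/mL) = 3.1915 × 10^5
Step-2 factor = 3.1915 × 10^5 / 16000 = 19.947
v = 2 mL / 19.947 = 0.100 mL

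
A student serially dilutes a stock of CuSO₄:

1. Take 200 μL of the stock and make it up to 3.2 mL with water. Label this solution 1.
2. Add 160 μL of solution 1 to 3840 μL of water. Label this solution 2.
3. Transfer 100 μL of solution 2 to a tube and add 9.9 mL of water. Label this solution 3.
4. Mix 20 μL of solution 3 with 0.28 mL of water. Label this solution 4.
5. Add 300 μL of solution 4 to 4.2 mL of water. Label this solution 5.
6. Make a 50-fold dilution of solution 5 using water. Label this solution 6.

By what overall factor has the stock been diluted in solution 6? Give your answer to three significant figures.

4.50 × 10^8

Step 1: 200 μL brought to 3.2 mL → factor 3200/200 = 16
Step 2: 160 μL + 3840 μL = 4000 μL total → factor 4000/160 = 25
Step 3: 100 μL + 9.9 mL = 10000 μL total → factor 10000/100 = 100
Step 4: 20 μL + 0.28 mL = 300 μL total → factor 300/20 = 15
Step 5: 300 μL + 4.2 mL = 4500 μL total → factor 4500/300 = 15
Step 6: 50-fold → factor 50
Overall dilution factor = 16 × 25 × 100 × 15 × 15 × 50 = 4.5 × 10^8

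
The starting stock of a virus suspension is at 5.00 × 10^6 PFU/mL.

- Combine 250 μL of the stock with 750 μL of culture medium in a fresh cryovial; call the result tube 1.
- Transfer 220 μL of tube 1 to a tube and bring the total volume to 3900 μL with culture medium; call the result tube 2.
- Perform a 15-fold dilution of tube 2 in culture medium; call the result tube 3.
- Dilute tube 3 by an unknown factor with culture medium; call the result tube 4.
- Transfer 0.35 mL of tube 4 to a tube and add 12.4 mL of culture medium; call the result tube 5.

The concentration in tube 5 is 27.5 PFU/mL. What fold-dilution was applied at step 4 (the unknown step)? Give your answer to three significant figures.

Step 1: 250 μL + 750 μL = 1000 μL total → factor 1000/250 = 4
Step 2: 220 μL brought to 3900 μL → factor 3900/220 = 17.727
Step 3: 15-fold → factor 15
Step 4: unknown factor x
Step 5: 0.35 mL + 12.4 mL = 12.75 mL total → factor 12.75/0.35 = 36.429
Product of known-step factors = 38747
Overall factor = 5.00 × 10^6 PFU/mL / (27.5 PFU/mL) = 1.8182 × 10^5
x = 1.8182 × 10^5 / 38747 = 4.69

4.69-fold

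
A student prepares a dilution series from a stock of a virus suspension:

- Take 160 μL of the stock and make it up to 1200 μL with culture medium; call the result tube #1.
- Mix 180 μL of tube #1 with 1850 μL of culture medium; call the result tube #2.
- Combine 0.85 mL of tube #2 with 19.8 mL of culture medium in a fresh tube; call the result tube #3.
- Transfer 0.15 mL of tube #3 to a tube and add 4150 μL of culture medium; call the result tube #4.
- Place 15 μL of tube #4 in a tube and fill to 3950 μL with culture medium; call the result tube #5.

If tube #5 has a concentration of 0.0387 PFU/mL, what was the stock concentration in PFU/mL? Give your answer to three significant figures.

6.00 × 10^5 PFU/mL

Step 1: 160 μL brought to 1200 μL → factor 1200/160 = 7.5
Step 2: 180 μL + 1850 μL = 2030 μL total → factor 2030/180 = 11.278
Step 3: 0.85 mL + 19.8 mL = 20.65 mL total → factor 20.65/0.85 = 24.294
Step 4: 0.15 mL + 4150 μL = 4.3 mL total → factor 4.3/0.15 = 28.667
Step 5: 15 μL brought to 3950 μL → factor 3950/15 = 263.33
Overall dilution factor = 7.5 × 11.278 × 24.294 × 28.667 × 263.33 = 1.5512 × 10^7
Stock = 0.0387 PFU/mL × 1.5512 × 10^7 = 6.00 × 10^5 PFU/mL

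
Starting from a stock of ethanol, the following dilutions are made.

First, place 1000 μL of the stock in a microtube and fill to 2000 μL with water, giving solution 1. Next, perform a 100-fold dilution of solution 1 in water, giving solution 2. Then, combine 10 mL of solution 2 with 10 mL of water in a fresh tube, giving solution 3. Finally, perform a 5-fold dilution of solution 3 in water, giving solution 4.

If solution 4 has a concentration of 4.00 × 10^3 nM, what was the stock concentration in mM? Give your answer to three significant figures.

Step 1: 1000 μL brought to 2000 μL → factor 2000/1000 = 2
Step 2: 100-fold → factor 100
Step 3: 10 mL + 10 mL = 20 mL total → factor 20/10 = 2
Step 4: 5-fold → factor 5
Overall dilution factor = 2 × 100 × 2 × 5 = 2000
Stock = 4.00 × 10^3 nM × 2000 = 8.000 × 10^6 nM = 8.00 mM

8.00 mM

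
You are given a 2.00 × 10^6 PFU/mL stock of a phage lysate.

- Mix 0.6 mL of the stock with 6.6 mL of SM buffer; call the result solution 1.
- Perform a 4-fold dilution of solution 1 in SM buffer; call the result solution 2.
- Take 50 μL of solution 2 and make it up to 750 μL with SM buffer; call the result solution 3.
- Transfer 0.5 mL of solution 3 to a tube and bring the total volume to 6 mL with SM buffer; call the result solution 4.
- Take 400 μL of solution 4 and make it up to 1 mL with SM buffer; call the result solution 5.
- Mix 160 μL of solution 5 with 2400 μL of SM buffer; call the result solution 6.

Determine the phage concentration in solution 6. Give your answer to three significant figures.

Step 1: 0.6 mL + 6.6 mL = 7.2 mL total → factor 7.2/0.6 = 12
Step 2: 4-fold → factor 4
Step 3: 50 μL brought to 750 μL → factor 750/50 = 15
Step 4: 0.5 mL brought to 6 mL → factor 6/0.5 = 12
Step 5: 400 μL brought to 1 mL → factor 1000/400 = 2.5
Step 6: 160 μL + 2400 μL = 2560 μL total → factor 2560/160 = 16
Overall dilution factor = 12 × 4 × 15 × 12 × 2.5 × 16 = 3.456 × 10^5
Final = 2.00 × 10^6 PFU/mL / 3.456 × 10^5 = 5.79 PFU/mL

5.79 PFU/mL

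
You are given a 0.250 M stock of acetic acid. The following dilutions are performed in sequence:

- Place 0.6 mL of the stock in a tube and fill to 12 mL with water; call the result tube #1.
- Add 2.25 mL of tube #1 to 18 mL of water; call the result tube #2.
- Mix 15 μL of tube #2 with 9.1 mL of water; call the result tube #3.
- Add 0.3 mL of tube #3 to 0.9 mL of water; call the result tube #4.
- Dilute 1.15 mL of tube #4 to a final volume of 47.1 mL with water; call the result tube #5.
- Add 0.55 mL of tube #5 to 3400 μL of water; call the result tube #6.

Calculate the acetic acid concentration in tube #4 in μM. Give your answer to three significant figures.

0.571 μM

Step 1: 0.6 mL brought to 12 mL → factor 12/0.6 = 20
Step 2: 2.25 mL + 18 mL = 20.25 mL total → factor 20.25/2.25 = 9
Step 3: 15 μL + 9.1 mL = 9115 μL total → factor 9115/15 = 607.67
Step 4: 0.3 mL + 0.9 mL = 1.2 mL total → factor 1.2/0.3 = 4
Dilution factor through tube #4 = 20 × 9 × 607.67 × 4 = 4.3752 × 10^5
[tube #4] = 0.250 M / 4.3752 × 10^5 = 5.714 × 10^-7 M = 0.571 μM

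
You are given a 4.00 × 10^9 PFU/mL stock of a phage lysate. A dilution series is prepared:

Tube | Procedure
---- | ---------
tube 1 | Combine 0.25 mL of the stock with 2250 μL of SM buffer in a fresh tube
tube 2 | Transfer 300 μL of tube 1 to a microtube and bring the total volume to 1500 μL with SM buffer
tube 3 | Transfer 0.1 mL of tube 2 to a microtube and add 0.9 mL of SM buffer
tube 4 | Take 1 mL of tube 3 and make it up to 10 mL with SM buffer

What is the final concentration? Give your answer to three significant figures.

Step 1: 0.25 mL + 2250 μL = 2.5 mL total → factor 2.5/0.25 = 10
Step 2: 300 μL brought to 1500 μL → factor 1500/300 = 5
Step 3: 0.1 mL + 0.9 mL = 1 mL total → factor 1/0.1 = 10
Step 4: 1 mL brought to 10 mL → factor 10/1 = 10
Overall dilution factor = 10 × 5 × 10 × 10 = 5000
Final = 4.00 × 10^9 PFU/mL / 5000 = 8.00 × 10^5 PFU/mL

8.00 × 10^5 PFU/mL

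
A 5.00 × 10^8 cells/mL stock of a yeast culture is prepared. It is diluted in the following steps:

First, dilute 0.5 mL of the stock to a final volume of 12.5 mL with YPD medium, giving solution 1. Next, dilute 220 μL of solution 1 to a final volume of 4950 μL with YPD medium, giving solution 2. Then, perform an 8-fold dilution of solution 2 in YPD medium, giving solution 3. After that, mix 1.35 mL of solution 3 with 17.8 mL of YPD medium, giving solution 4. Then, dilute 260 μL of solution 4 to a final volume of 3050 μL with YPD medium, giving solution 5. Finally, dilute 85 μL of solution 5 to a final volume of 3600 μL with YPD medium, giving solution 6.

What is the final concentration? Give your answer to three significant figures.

15.8 cells/mL

Step 1: 0.5 mL brought to 12.5 mL → factor 12.5/0.5 = 25
Step 2: 220 μL brought to 4950 μL → factor 4950/220 = 22.5
Step 3: 8-fold → factor 8
Step 4: 1.35 mL + 17.8 mL = 19.15 mL total → factor 19.15/1.35 = 14.185
Step 5: 260 μL brought to 3050 μL → factor 3050/260 = 11.731
Step 6: 85 μL brought to 3600 μL → factor 3600/85 = 42.353
Overall dilution factor = 25 × 22.5 × 8 × 14.185 × 11.731 × 42.353 = 3.1714 × 10^7
Final = 5.00 × 10^8 cells/mL / 3.1714 × 10^7 = 15.8 cells/mL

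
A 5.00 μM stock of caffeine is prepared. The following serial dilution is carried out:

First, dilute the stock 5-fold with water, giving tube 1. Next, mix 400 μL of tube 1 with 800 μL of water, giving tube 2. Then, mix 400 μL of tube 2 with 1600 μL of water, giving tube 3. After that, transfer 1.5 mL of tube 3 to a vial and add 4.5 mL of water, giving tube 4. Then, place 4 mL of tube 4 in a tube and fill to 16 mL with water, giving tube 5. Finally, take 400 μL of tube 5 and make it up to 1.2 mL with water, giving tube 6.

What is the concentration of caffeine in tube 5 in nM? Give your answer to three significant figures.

Step 1: 5-fold → factor 5
Step 2: 400 μL + 800 μL = 1200 μL total → factor 1200/400 = 3
Step 3: 400 μL + 1600 μL = 2000 μL total → factor 2000/400 = 5
Step 4: 1.5 mL + 4.5 mL = 6 mL total → factor 6/1.5 = 4
Step 5: 4 mL brought to 16 mL → factor 16/4 = 4
Dilution factor through tube 5 = 5 × 3 × 5 × 4 × 4 = 1200
[tube 5] = 5.00 μM / 1200 = 0.004167 μM = 4.17 nM

4.17 nM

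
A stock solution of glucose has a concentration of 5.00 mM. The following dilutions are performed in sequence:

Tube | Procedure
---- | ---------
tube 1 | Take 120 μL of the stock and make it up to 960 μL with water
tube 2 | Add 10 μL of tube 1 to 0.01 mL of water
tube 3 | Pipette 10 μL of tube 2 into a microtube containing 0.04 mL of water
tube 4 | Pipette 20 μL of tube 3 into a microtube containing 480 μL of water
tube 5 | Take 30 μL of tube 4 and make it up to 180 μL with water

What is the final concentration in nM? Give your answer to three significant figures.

417 nM

Step 1: 120 μL brought to 960 μL → factor 960/120 = 8
Step 2: 10 μL + 0.01 mL = 20 μL total → factor 20/10 = 2
Step 3: 10 μL + 0.04 mL = 50 μL total → factor 50/10 = 5
Step 4: 20 μL + 480 μL = 500 μL total → factor 500/20 = 25
Step 5: 30 μL brought to 180 μL → factor 180/30 = 6
Overall dilution factor = 8 × 2 × 5 × 25 × 6 = 12000
Final = 5.00 mM / 12000 = 0.0004167 mM = 417 nM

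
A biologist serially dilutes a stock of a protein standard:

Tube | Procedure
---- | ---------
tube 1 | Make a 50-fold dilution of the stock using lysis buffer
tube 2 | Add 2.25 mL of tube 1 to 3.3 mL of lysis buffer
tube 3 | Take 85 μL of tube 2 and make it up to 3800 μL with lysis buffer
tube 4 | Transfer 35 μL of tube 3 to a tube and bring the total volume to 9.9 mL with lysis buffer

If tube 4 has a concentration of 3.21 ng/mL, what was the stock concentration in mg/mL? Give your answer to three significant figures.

5.01 mg/mL

Step 1: 50-fold → factor 50
Step 2: 2.25 mL + 3.3 mL = 5.55 mL total → factor 5.55/2.25 = 2.4667
Step 3: 85 μL brought to 3800 μL → factor 3800/85 = 44.706
Step 4: 35 μL brought to 9.9 mL → factor 9900/35 = 282.86
Overall dilution factor = 50 × 2.4667 × 44.706 × 282.86 = 1.5596 × 10^6
Stock = 3.21 ng/mL × 1.5596 × 10^6 = 5.006 × 10^6 ng/mL = 5.01 mg/mL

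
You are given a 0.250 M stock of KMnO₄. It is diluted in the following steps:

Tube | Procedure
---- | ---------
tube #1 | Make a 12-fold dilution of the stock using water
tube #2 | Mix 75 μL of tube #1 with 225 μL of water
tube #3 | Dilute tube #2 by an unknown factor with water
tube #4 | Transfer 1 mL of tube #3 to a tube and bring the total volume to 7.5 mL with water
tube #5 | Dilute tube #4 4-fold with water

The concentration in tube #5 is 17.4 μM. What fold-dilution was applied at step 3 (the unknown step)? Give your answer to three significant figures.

Step 1: 12-fold → factor 12
Step 2: 75 μL + 225 μL = 300 μL total → factor 300/75 = 4
Step 3: unknown factor x
Step 4: 1 mL brought to 7.5 mL → factor 7.5/1 = 7.5
Step 5: 4-fold → factor 4
Product of known-step factors = 1440
Overall factor = 0.250 M / (17.4 μM) = 14368
x = 14368 / 1440 = 9.98

9.98-fold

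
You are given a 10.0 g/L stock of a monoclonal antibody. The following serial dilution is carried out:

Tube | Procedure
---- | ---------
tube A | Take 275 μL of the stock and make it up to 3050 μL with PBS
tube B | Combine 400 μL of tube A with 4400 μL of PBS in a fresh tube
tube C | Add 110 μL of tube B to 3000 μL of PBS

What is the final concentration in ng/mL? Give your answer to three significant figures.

2.66 × 10^3 ng/mL

Step 1: 275 μL brought to 3050 μL → factor 3050/275 = 11.091
Step 2: 400 μL + 4400 μL = 4800 μL total → factor 4800/400 = 12
Step 3: 110 μL + 3000 μL = 3110 μL total → factor 3110/110 = 28.273
Overall dilution factor = 11.091 × 12 × 28.273 = 3762.8
Final = 10.0 g/L / 3762.8 = 0.002658 g/L = 2.66 × 10^3 ng/mL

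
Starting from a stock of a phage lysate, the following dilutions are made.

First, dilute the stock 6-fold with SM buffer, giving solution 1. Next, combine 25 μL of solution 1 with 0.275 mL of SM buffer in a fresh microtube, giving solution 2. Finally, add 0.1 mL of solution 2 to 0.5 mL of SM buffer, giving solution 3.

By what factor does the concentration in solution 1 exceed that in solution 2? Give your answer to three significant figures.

12.0

Step 1: 6-fold → factor 6
Step 2: 25 μL + 0.275 mL = 300 μL total → factor 300/25 = 12
Dilution factor to solution 1 = 6; to solution 2 = 72
[solution 1]/[solution 2] = (factor to solution 2)/(factor to solution 1) = 72/6 = 12.0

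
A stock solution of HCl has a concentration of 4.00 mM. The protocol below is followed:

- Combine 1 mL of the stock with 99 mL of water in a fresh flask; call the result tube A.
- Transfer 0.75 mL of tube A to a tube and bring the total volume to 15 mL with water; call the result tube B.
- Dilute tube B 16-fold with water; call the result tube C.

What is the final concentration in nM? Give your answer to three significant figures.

Step 1: 1 mL + 99 mL = 100 mL total → factor 100/1 = 100
Step 2: 0.75 mL brought to 15 mL → factor 15/0.75 = 20
Step 3: 16-fold → factor 16
Overall dilution factor = 100 × 20 × 16 = 32000
Final = 4.00 mM / 32000 = 0.0001250 mM = 125 nM

125 nM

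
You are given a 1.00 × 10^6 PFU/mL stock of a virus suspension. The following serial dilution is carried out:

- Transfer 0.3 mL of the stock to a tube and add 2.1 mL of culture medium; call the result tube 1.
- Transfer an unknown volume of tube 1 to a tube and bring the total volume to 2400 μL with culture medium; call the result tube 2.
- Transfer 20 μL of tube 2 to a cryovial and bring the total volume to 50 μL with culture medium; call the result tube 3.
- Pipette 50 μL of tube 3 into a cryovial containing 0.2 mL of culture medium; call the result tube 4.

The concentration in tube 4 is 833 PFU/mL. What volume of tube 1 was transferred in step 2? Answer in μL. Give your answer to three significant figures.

200 μL

Step 1: 0.3 mL + 2.1 mL = 2.4 mL total → factor 2.4/0.3 = 8
Step 2: v brought to 2400 μL → factor = 2400 μL/v
Step 3: 20 μL brought to 50 μL → factor 50/20 = 2.5
Step 4: 50 μL + 0.2 mL = 250 μL total → factor 250/50 = 5
Product of known-step factors = 100
Overall factor = 1.00 × 10^6 PFU/mL / (833 PFU/mL) = 1200.5
Step-2 factor = 1200.5 / 100 = 12.005
v = 2400 μL / 12.005 = 200 μL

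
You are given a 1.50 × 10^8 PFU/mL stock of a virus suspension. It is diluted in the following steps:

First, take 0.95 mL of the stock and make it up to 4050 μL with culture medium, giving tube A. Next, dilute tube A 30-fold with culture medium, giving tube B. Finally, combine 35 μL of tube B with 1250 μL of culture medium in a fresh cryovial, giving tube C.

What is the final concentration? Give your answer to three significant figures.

Step 1: 0.95 mL brought to 4050 μL → factor 4.05/0.95 = 4.2632
Step 2: 30-fold → factor 30
Step 3: 35 μL + 1250 μL = 1285 μL total → factor 1285/35 = 36.714
Overall dilution factor = 4.2632 × 30 × 36.714 = 4695.6
Final = 1.50 × 10^8 PFU/mL / 4695.6 = 3.19 × 10^4 PFU/mL

3.19 × 10^4 PFU/mL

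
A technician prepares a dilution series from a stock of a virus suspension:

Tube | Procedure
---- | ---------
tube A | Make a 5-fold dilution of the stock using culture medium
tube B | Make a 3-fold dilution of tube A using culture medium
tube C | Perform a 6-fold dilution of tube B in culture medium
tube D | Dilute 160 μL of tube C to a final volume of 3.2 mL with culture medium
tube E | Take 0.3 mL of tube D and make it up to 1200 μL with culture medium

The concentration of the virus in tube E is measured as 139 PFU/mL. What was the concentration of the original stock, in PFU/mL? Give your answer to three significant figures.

Step 1: 5-fold → factor 5
Step 2: 3-fold → factor 3
Step 3: 6-fold → factor 6
Step 4: 160 μL brought to 3.2 mL → factor 3200/160 = 20
Step 5: 0.3 mL brought to 1200 μL → factor 1.2/0.3 = 4
Overall dilution factor = 5 × 3 × 6 × 20 × 4 = 7200
Stock = 139 PFU/mL × 7200 = 1.00 × 10^6 PFU/mL

1.00 × 10^6 PFU/mL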